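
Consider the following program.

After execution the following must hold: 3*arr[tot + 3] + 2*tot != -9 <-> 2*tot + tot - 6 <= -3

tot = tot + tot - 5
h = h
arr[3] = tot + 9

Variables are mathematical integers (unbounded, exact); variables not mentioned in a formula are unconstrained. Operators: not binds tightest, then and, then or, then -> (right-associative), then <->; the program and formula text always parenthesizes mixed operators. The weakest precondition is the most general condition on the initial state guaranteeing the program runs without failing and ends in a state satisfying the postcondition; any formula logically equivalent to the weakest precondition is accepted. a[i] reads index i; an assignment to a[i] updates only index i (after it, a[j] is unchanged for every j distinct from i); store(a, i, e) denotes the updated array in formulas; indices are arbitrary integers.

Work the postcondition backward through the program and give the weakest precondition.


Working backward. After the program, the postcondition 3*arr[tot + 3] + 2*tot != -9 <-> 2*tot + tot - 6 <= -3 must hold; in canonical form it is 3*arr[tot + 3] + 2*tot != -9 <-> 3*tot <= 3.
Before arr[3] := tot + 9: 3*store(arr, 3, tot + 9)[tot + 3] + 2*tot != -9 <-> 3*tot <= 3
Before h := h: 3*store(arr, 3, tot + 9)[tot + 3] + 2*tot != -9 <-> 3*tot <= 3
Before tot := tot + tot - 5: 3*store(arr, 3, 2*tot + 4)[2*tot - 2] + 4*tot != 1 <-> 6*tot <= 18
Answer: WP = 3*store(arr, 3, 2*tot + 4)[2*tot - 2] + 4*tot != 1 <-> 6*tot <= 18


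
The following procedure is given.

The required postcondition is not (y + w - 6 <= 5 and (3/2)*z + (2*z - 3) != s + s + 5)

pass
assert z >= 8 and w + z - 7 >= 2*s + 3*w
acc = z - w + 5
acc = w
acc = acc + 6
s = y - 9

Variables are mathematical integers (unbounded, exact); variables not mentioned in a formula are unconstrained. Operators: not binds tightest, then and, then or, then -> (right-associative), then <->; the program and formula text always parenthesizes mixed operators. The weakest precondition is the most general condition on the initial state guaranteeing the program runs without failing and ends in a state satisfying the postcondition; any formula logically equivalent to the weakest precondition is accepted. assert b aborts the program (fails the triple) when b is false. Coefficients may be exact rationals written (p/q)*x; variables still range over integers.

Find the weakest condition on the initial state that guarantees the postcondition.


Working backward. After the program, the postcondition not (y + w - 6 <= 5 and (3/2)*z + (2*z - 3) != s + s + 5) must hold; in canonical form it is not (w + y <= 11 and (7/2)*z != 2*s + 8).
Before s := y - 9: not (w + y <= 11 and (7/2)*z != 2*y - 10)
Before acc := acc + 6: not (w + y <= 11 and (7/2)*z != 2*y - 10)
Before acc := w: not (w + y <= 11 and (7/2)*z != 2*y - 10)
Before acc := z - w + 5: not (w + y <= 11 and (7/2)*z != 2*y - 10)
Before assert z >= 8 and w + z - 7 >= 2*s + 3*w: z >= 8 and z >= 2*s + 2*w + 7 and (not (w + y <= 11 and (7/2)*z != 2*y - 10))
Before skip: z >= 8 and z >= 2*s + 2*w + 7 and (not (w + y <= 11 and (7/2)*z != 2*y - 10))
Answer: WP = z >= 8 and z >= 2*s + 2*w + 7 and (not (w + y <= 11 and (7/2)*z != 2*y - 10))


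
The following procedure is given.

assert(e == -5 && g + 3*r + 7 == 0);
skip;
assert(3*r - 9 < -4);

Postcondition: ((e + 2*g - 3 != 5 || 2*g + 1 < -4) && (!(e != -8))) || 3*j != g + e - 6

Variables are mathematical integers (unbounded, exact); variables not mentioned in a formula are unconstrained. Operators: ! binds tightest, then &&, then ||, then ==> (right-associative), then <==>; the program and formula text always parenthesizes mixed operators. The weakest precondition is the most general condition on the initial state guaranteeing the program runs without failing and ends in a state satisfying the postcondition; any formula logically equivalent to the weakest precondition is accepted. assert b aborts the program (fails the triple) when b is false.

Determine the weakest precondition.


Working backward. After the program, the postcondition ((e + 2*g - 3 != 5 || 2*g + 1 < -4) && (!(e != -8))) || 3*j != g + e - 6 must hold; in canonical form it is ((e + 2*g != 8 || 2*g < -5) && (!(e != -8))) || 3*j != e + g - 6.
Before assert 3*r - 9 < -4: 3*r < 5 && (((e + 2*g != 8 || 2*g < -5) && (!(e != -8))) || 3*j != e + g - 6)
Before skip: 3*r < 5 && (((e + 2*g != 8 || 2*g < -5) && (!(e != -8))) || 3*j != e + g - 6)
Before assert e == -5 && g + 3*r + 7 == 0: e == -5 && g + 3*r == -7 && 3*r < 5 && (((e + 2*g != 8 || 2*g < -5) && (!(e != -8))) || 3*j != e + g - 6)
Answer: WP = e == -5 && g + 3*r == -7 && 3*r < 5 && (((e + 2*g != 8 || 2*g < -5) && (!(e != -8))) || 3*j != e + g - 6)


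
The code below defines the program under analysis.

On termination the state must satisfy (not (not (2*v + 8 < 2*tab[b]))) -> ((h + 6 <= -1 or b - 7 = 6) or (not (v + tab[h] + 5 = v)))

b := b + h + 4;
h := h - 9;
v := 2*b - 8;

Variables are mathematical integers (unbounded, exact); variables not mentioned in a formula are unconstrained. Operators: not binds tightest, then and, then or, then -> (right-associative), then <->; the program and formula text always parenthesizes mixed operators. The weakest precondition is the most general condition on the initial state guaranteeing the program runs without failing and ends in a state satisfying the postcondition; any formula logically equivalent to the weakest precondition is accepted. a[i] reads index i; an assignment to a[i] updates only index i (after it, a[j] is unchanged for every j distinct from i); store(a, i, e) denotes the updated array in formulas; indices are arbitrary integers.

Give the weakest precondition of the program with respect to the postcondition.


Working backward. After the program, the postcondition (not (not (2*v + 8 < 2*tab[b]))) -> ((h + 6 <= -1 or b - 7 = 6) or (not (v + tab[h] + 5 = v))) must hold; in canonical form it is 2*v < 2*tab[b] - 8 -> (h <= -7 or b = 13 or (not (tab[h] = -5))).
Before v := 2*b - 8: 4*b < 2*tab[b] + 8 -> (h <= -7 or b = 13 or (not (tab[h] = -5)))
Before h := h - 9: 4*b < 2*tab[b] + 8 -> (h <= 2 or b = 13 or (not (tab[h - 9] = -5)))
Before b := b + h + 4: 4*b + 4*h < 2*tab[b + h + 4] - 8 -> (h <= 2 or b + h = 9 or (not (tab[h - 9] = -5)))
Answer: WP = 4*b + 4*h < 2*tab[b + h + 4] - 8 -> (h <= 2 or b + h = 9 or (not (tab[h - 9] = -5)))


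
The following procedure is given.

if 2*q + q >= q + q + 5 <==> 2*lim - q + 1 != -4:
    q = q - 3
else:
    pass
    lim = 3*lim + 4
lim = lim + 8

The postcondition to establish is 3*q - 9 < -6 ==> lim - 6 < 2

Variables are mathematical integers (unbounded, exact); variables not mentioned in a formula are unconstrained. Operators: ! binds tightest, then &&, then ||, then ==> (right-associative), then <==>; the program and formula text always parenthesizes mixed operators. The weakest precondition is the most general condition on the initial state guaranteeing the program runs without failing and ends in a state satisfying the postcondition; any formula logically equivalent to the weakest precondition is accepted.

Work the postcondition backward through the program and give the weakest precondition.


Working backward. After the program, the postcondition 3*q - 9 < -6 ==> lim - 6 < 2 must hold; in canonical form it is 3*q < 3 ==> lim < 8.
Before lim := lim + 8: 3*q < 3 ==> lim < 0
Then branch requires 3*q < 12 ==> lim < 0; else branch requires 3*q < 3 ==> 3*lim < -4.
Before the if: ((q >= 5 <==> 2*lim != q - 5) ==> (3*q < 12 ==> lim < 0)) && ((!(q >= 5 <==> 2*lim != q - 5)) ==> (3*q < 3 ==> 3*lim < -4))
Answer: WP = ((q >= 5 <==> 2*lim != q - 5) ==> (3*q < 12 ==> lim < 0)) && ((!(q >= 5 <==> 2*lim != q - 5)) ==> (3*q < 3 ==> 3*lim < -4))


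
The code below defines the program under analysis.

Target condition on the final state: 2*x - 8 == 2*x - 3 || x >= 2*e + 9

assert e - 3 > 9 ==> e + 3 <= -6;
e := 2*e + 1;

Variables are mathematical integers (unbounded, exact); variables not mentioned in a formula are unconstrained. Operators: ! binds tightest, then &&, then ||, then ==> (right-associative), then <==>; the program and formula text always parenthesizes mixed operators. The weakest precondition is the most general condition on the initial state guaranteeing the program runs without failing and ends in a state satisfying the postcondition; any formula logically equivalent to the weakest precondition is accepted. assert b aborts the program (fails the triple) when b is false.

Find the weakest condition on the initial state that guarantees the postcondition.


Working backward. After the program, the postcondition 2*x - 8 == 2*x - 3 || x >= 2*e + 9 must hold; in canonical form it is x >= 2*e + 9.
Before e := 2*e + 1: x >= 4*e + 11
Before assert e - 3 > 9 ==> e + 3 <= -6: (e > 12 ==> e <= -9) && x >= 4*e + 11
Answer: WP = (e > 12 ==> e <= -9) && x >= 4*e + 11


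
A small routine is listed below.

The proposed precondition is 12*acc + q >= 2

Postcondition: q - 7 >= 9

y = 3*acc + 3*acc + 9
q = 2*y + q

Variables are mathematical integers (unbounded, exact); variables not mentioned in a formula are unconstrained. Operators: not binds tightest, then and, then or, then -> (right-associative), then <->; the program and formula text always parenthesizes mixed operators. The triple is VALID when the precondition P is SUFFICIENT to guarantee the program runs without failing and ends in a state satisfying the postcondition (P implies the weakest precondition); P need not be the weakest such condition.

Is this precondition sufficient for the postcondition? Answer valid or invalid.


Working backward. After the program, the postcondition q - 7 >= 9 must hold; in canonical form it is q >= 16.
Before q := 2*y + q: q + 2*y >= 16
Before y := 3*acc + 3*acc + 9: 12*acc + q >= -2
The weakest precondition is 12*acc + q >= -2.
Check whether 12*acc + q >= 2 implies it.
Every state satisfying the precondition satisfies the weakest precondition: the implication holds.
Answer: valid


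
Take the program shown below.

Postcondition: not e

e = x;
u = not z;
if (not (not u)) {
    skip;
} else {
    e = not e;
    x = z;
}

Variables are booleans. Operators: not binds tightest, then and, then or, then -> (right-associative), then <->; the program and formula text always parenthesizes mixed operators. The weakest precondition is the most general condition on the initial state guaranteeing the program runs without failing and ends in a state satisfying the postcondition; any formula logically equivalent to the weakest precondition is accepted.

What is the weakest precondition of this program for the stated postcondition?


Working backward. After the program, not e must hold.
Then branch requires not e; else branch requires e.
Before the if: (u -> (not e)) and ((not u) -> e)
Before u := not z: ((not z) -> (not e)) and (z -> e)
Before e := x: ((not z) -> (not x)) and (z -> x)
Answer: WP = ((not z) -> (not x)) and (z -> x)


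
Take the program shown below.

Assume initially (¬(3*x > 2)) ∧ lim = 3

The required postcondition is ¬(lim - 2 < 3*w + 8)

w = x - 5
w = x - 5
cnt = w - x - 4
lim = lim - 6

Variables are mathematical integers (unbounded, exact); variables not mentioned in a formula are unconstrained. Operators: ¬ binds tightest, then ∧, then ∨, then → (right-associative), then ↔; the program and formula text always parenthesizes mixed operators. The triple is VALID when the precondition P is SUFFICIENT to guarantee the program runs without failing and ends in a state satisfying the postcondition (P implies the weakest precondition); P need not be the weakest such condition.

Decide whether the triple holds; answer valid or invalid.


Working backward. After the program, the postcondition ¬(lim - 2 < 3*w + 8) must hold; in canonical form it is ¬(lim < 3*w + 10).
Before lim := lim - 6: ¬(lim < 3*w + 16)
Before cnt := w - x - 4: ¬(lim < 3*w + 16)
Before w := x - 5: ¬(lim < 3*x + 1)
Before w := x - 5: ¬(lim < 3*x + 1)
The weakest precondition is ¬(lim < 3*x + 1).
Check whether (¬(3*x > 2)) ∧ lim = 3 implies it.
Every state satisfying the precondition satisfies the weakest precondition: the implication holds.
Answer: valid


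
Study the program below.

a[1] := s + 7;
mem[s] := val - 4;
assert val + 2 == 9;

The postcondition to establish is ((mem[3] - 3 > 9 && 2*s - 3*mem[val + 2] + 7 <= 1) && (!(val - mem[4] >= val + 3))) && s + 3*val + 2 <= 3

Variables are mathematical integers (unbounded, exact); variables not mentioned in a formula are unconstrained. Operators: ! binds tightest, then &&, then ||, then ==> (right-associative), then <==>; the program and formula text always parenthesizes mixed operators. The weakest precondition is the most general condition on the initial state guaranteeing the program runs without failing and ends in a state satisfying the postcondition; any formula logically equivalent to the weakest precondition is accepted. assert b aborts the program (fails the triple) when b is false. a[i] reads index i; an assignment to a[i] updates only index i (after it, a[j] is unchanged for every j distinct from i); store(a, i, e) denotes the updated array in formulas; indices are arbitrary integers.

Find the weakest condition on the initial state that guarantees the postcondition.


Working backward. After the program, the postcondition ((mem[3] - 3 > 9 && 2*s - 3*mem[val + 2] + 7 <= 1) && (!(val - mem[4] >= val + 3))) && s + 3*val + 2 <= 3 must hold; in canonical form it is mem[3] > 12 && 2*s <= 3*mem[val + 2] - 6 && (!(mem[4] <= -3)) && s + 3*val <= 1.
Before assert val + 2 == 9: val == 7 && mem[3] > 12 && 2*s <= 3*mem[val + 2] - 6 && (!(mem[4] <= -3)) && s + 3*val <= 1
Before mem[s] := val - 4: val == 7 && store(mem, s, val - 4)[3] > 12 && 2*s <= 3*store(mem, s, val - 4)[val + 2] - 6 && (!(store(mem, s, val - 4)[4] <= -3)) && s + 3*val <= 1
Before a[1] := s + 7: val == 7 && store(mem, s, val - 4)[3] > 12 && 2*s <= 3*store(mem, s, val - 4)[val + 2] - 6 && (!(store(mem, s, val - 4)[4] <= -3)) && s + 3*val <= 1
Answer: WP = val == 7 && store(mem, s, val - 4)[3] > 12 && 2*s <= 3*store(mem, s, val - 4)[val + 2] - 6 && (!(store(mem, s, val - 4)[4] <= -3)) && s + 3*val <= 1


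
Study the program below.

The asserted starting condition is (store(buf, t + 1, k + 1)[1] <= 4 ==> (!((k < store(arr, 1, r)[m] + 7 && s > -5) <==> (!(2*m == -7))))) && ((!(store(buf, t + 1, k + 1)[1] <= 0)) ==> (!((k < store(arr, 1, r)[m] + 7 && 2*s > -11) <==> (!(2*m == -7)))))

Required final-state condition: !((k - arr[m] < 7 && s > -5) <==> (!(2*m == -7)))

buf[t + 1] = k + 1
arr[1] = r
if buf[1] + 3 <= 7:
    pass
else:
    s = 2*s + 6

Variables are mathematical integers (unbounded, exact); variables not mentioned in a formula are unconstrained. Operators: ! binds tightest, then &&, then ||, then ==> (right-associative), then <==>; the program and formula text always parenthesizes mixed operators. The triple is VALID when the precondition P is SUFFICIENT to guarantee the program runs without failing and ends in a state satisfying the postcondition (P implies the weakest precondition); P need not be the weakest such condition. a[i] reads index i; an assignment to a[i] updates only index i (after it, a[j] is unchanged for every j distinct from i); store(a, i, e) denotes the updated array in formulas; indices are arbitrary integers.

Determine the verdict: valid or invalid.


Working backward. After the program, the postcondition !((k - arr[m] < 7 && s > -5) <==> (!(2*m == -7))) must hold; in canonical form it is !((k < arr[m] + 7 && s > -5) <==> (!(2*m == -7))).
Then branch requires !((k < arr[m] + 7 && s > -5) <==> (!(2*m == -7))); else branch requires !((k < arr[m] + 7 && 2*s > -11) <==> (!(2*m == -7))).
Before the if: (buf[1] <= 4 ==> (!((k < arr[m] + 7 && s > -5) <==> (!(2*m == -7))))) && ((!(buf[1] <= 4)) ==> (!((k < arr[m] + 7 && 2*s > -11) <==> (!(2*m == -7)))))
Before arr[1] := r: (buf[1] <= 4 ==> (!((k < store(arr, 1, r)[m] + 7 && s > -5) <==> (!(2*m == -7))))) && ((!(buf[1] <= 4)) ==> (!((k < store(arr, 1, r)[m] + 7 && 2*s > -11) <==> (!(2*m == -7)))))
Before buf[t + 1] := k + 1: (store(buf, t + 1, k + 1)[1] <= 4 ==> (!((k < store(arr, 1, r)[m] + 7 && s > -5) <==> (!(2*m == -7))))) && ((!(store(buf, t + 1, k + 1)[1] <= 4)) ==> (!((k < store(arr, 1, r)[m] + 7 && 2*s > -11) <==> (!(2*m == -7)))))
The weakest precondition is (store(buf, t + 1, k + 1)[1] <= 4 ==> (!((k < store(arr, 1, r)[m] + 7 && s > -5) <==> (!(2*m == -7))))) && ((!(store(buf, t + 1, k + 1)[1] <= 4)) ==> (!((k < store(arr, 1, r)[m] + 7 && 2*s > -11) <==> (!(2*m == -7))))).
Check whether (store(buf, t + 1, k + 1)[1] <= 4 ==> (!((k < store(arr, 1, r)[m] + 7 && s > -5) <==> (!(2*m == -7))))) && ((!(store(buf, t + 1, k + 1)[1] <= 0)) ==> (!((k < store(arr, 1, r)[m] + 7 && 2*s > -11) <==> (!(2*m == -7))))) implies it.
Every state satisfying the precondition satisfies the weakest precondition: the implication holds.
Answer: valid


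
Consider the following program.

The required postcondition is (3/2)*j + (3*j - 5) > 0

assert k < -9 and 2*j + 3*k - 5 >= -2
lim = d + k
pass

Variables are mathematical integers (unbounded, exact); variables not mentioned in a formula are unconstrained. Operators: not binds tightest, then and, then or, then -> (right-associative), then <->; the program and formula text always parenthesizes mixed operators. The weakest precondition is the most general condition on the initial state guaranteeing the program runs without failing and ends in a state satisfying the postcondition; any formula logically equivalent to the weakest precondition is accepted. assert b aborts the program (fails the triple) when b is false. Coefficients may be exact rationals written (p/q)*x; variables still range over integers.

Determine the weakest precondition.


Working backward. After the program, the postcondition (3/2)*j + (3*j - 5) > 0 must hold; in canonical form it is (9/2)*j > 5.
Before skip: (9/2)*j > 5
Before lim := d + k: (9/2)*j > 5
Before assert k < -9 and 2*j + 3*k - 5 >= -2: k < -9 and 2*j + 3*k >= 3 and (9/2)*j > 5
Answer: WP = k < -9 and 2*j + 3*k >= 3 and (9/2)*j > 5


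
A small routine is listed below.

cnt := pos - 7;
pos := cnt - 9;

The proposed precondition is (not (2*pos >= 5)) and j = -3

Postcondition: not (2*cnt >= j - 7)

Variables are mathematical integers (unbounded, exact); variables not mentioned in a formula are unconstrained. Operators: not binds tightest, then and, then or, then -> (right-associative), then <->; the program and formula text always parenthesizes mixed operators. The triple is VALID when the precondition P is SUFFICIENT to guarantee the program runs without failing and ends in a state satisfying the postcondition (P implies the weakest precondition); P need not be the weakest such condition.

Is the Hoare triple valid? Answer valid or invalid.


Working backward. After the program, not (2*cnt >= j - 7) must hold.
Before pos := cnt - 9: not (2*cnt >= j - 7)
Before cnt := pos - 7: not (2*pos >= j + 7)
The weakest precondition is not (2*pos >= j + 7).
Check whether (not (2*pos >= 5)) and j = -3 implies it.
Countermodel: at the initial state j = -3, pos = 2, the precondition holds but the weakest precondition fails.
Answer: invalid


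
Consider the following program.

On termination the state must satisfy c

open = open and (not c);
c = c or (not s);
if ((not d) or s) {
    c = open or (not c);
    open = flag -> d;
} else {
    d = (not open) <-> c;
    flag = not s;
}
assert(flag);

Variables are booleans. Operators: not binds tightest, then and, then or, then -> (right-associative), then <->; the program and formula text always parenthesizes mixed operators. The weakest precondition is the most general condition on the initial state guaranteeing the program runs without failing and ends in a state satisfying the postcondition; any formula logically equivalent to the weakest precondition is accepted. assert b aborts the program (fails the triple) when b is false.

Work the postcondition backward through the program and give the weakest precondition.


Working backward. After the program, c must hold.
Before assert flag: flag and c
Then branch requires flag and (open or (not c)); else branch requires (not s) and c.
Before the if: (((not d) or s) -> (flag and (open or (not c)))) and ((not ((not d) or s)) -> ((not s) and c))
Before c := c or (not s): (((not d) or s) -> (flag and (open or (not (c or (not s)))))) and ((not ((not d) or s)) -> ((not s) and (c or (not s))))
Before open := open and (not c): (((not d) or s) -> (flag and ((open and (not c)) or (not (c or (not s)))))) and ((not ((not d) or s)) -> ((not s) and (c or (not s))))
Answer: WP = (((not d) or s) -> (flag and ((open and (not c)) or (not (c or (not s)))))) and ((not ((not d) or s)) -> ((not s) and (c or (not s))))


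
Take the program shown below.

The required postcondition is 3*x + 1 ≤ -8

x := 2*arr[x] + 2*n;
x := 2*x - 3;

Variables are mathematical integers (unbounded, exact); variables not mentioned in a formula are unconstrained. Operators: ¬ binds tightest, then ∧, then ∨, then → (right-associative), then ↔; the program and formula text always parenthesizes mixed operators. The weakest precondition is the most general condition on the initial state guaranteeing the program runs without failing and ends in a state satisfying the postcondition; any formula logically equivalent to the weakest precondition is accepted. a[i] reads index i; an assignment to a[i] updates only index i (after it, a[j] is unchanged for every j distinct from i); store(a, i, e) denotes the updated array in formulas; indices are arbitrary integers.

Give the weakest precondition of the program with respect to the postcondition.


Working backward. After the program, the postcondition 3*x + 1 ≤ -8 must hold; in canonical form it is 3*x ≤ -9.
Before x := 2*x - 3: 6*x ≤ 0
Before x := 2*arr[x] + 2*n: 12*arr[x] + 12*n ≤ 0
Answer: WP = 12*arr[x] + 12*n ≤ 0


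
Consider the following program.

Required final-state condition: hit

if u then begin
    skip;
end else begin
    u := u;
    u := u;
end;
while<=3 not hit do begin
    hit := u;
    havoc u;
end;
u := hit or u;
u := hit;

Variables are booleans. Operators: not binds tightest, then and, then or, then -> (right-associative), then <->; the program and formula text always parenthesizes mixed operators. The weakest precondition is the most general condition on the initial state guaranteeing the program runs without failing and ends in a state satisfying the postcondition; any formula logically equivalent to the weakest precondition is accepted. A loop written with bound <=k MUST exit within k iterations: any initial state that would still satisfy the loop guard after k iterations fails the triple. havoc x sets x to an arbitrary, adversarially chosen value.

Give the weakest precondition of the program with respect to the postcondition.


Working backward. After the program, hit must hold.
Before u := hit: hit
Before u := hit or u: hit
Before the loop (bound <=3), unroll the exhaustion recursion (WP_0 = exit-now case; WP_j = one more guarded iteration, up to j = 3):
  WP_0: hit
  WP_1: (not hit) -> u
  WP_2: (not hit) -> u
  WP_3: (not hit) -> u
So before the loop: (not hit) -> u
Then branch requires (not hit) -> u; else branch requires (not hit) -> u.
Before the if: (u -> ((not hit) -> u)) and ((not u) -> ((not hit) -> u))
Answer: WP = (u -> ((not hit) -> u)) and ((not u) -> ((not hit) -> u))


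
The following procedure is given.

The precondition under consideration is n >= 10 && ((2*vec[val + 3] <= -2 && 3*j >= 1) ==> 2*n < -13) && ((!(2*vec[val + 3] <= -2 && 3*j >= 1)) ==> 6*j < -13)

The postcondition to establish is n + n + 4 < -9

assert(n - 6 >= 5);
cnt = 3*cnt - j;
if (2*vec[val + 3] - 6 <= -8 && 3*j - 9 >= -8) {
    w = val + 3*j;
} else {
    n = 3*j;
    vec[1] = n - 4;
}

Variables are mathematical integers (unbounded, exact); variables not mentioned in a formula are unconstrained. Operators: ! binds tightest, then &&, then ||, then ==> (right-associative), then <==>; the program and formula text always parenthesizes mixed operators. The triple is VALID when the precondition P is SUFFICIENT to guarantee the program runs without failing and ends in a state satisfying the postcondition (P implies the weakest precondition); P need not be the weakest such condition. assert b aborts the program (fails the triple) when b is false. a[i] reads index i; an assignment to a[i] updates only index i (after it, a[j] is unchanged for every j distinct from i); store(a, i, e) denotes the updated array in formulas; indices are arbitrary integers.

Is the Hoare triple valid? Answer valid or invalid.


Working backward. After the program, the postcondition n + n + 4 < -9 must hold; in canonical form it is 2*n < -13.
Then branch requires 2*n < -13; else branch requires 6*j < -13.
Before the if: ((2*vec[val + 3] <= -2 && 3*j >= 1) ==> 2*n < -13) && ((!(2*vec[val + 3] <= -2 && 3*j >= 1)) ==> 6*j < -13)
Before cnt := 3*cnt - j: ((2*vec[val + 3] <= -2 && 3*j >= 1) ==> 2*n < -13) && ((!(2*vec[val + 3] <= -2 && 3*j >= 1)) ==> 6*j < -13)
Before assert n - 6 >= 5: n >= 11 && ((2*vec[val + 3] <= -2 && 3*j >= 1) ==> 2*n < -13) && ((!(2*vec[val + 3] <= -2 && 3*j >= 1)) ==> 6*j < -13)
The weakest precondition is n >= 11 && ((2*vec[val + 3] <= -2 && 3*j >= 1) ==> 2*n < -13) && ((!(2*vec[val + 3] <= -2 && 3*j >= 1)) ==> 6*j < -13).
Check whether n >= 10 && ((2*vec[val + 3] <= -2 && 3*j >= 1) ==> 2*n < -13) && ((!(2*vec[val + 3] <= -2 && 3*j >= 1)) ==> 6*j < -13) implies it.
Countermodel: at the initial state j = -3, n = 10, val = -3, vec = {[0] = 0, elsewhere 0}, the precondition holds but the weakest precondition fails.
Answer: invalid


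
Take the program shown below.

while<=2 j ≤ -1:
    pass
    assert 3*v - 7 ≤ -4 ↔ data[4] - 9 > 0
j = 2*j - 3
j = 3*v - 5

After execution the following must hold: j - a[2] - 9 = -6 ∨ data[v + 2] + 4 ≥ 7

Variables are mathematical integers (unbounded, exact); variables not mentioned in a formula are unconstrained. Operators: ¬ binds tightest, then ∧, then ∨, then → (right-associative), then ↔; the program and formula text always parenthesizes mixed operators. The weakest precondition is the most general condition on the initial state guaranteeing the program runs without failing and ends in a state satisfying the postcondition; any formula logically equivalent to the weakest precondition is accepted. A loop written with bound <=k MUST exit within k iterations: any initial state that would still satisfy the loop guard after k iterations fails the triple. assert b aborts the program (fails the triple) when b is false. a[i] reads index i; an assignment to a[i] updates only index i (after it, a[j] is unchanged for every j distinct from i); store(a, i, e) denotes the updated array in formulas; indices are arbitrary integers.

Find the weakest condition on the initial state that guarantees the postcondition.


Working backward. After the program, the postcondition j - a[2] - 9 = -6 ∨ data[v + 2] + 4 ≥ 7 must hold; in canonical form it is j = a[2] + 3 ∨ data[v + 2] ≥ 3.
Before j := 3*v - 5: 3*v = a[2] + 8 ∨ data[v + 2] ≥ 3
Before j := 2*j - 3: 3*v = a[2] + 8 ∨ data[v + 2] ≥ 3
Before the loop (bound <=2), unroll the exhaustion recursion (WP_0 = exit-now case; WP_j = one more guarded iteration, up to j = 2):
  WP_0: (¬(j ≤ -1)) ∧ (3*v = a[2] + 8 ∨ data[v + 2] ≥ 3)
  WP_1: (j ≤ -1 → ((3*v ≤ 3 ↔ data[4] > 9) ∧ (¬(j ≤ -1)) ∧ (3*v = a[2] + 8 ∨ data[v + 2] ≥ 3))) ∧ ((¬(j ≤ -1)) → (3*v = a[2] + 8 ∨ data[v + 2] ≥ 3))
  WP_2: (j ≤ -1 → ((3*v ≤ 3 ↔ data[4] > 9) ∧ (j ≤ -1 → ((3*v ≤ 3 ↔ data[4] > 9) ∧ (¬(j ≤ -1)) ∧ (3*v = a[2] + 8 ∨ data[v + 2] ≥ 3))) ∧ ((¬(j ≤ -1)) → (3*v = a[2] + 8 ∨ data[v + 2] ≥ 3)))) ∧ ((¬(j ≤ -1)) → (3*v = a[2] + 8 ∨ data[v + 2] ≥ 3))
So before the loop: (j ≤ -1 → ((3*v ≤ 3 ↔ data[4] > 9) ∧ (j ≤ -1 → ((3*v ≤ 3 ↔ data[4] > 9) ∧ (¬(j ≤ -1)) ∧ (3*v = a[2] + 8 ∨ data[v + 2] ≥ 3))) ∧ ((¬(j ≤ -1)) → (3*v = a[2] + 8 ∨ data[v + 2] ≥ 3)))) ∧ ((¬(j ≤ -1)) → (3*v = a[2] + 8 ∨ data[v + 2] ≥ 3))
Answer: WP = (j ≤ -1 → ((3*v ≤ 3 ↔ data[4] > 9) ∧ (j ≤ -1 → ((3*v ≤ 3 ↔ data[4] > 9) ∧ (¬(j ≤ -1)) ∧ (3*v = a[2] + 8 ∨ data[v + 2] ≥ 3))) ∧ ((¬(j ≤ -1)) → (3*v = a[2] + 8 ∨ data[v + 2] ≥ 3)))) ∧ ((¬(j ≤ -1)) → (3*v = a[2] + 8 ∨ data[v + 2] ≥ 3))


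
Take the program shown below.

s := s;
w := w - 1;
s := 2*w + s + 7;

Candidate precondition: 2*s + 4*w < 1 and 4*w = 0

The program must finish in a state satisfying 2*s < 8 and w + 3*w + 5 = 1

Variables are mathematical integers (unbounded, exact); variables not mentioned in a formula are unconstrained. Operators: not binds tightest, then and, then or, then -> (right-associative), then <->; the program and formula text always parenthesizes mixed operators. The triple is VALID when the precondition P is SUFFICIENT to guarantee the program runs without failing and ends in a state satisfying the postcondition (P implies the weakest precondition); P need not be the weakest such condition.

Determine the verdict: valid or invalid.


Working backward. After the program, the postcondition 2*s < 8 and w + 3*w + 5 = 1 must hold; in canonical form it is 2*s < 8 and 4*w = -4.
Before s := 2*w + s + 7: 2*s + 4*w < -6 and 4*w = -4
Before w := w - 1: 2*s + 4*w < -2 and 4*w = 0
Before s := s: 2*s + 4*w < -2 and 4*w = 0
The weakest precondition is 2*s + 4*w < -2 and 4*w = 0.
Check whether 2*s + 4*w < 1 and 4*w = 0 implies it.
Countermodel: at the initial state s = -1, w = 0, the precondition holds but the weakest precondition fails.
Answer: invalid


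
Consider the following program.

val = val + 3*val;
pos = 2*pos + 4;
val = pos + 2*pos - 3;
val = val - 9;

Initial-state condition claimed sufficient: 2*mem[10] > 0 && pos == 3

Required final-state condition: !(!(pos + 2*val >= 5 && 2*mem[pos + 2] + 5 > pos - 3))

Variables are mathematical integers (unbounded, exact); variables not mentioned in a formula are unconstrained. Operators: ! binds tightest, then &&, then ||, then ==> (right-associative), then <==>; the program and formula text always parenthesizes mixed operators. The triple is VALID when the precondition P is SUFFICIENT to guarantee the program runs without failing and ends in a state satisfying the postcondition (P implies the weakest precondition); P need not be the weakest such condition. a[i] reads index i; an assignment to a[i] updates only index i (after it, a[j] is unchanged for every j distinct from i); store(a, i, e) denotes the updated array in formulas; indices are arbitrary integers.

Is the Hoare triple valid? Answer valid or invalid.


Working backward. After the program, the postcondition !(!(pos + 2*val >= 5 && 2*mem[pos + 2] + 5 > pos - 3)) must hold; in canonical form it is pos + 2*val >= 5 && 2*mem[pos + 2] > pos - 8.
Before val := val - 9: pos + 2*val >= 23 && 2*mem[pos + 2] > pos - 8
Before val := pos + 2*pos - 3: 7*pos >= 29 && 2*mem[pos + 2] > pos - 8
Before pos := 2*pos + 4: 14*pos >= 1 && 2*mem[2*pos + 6] > 2*pos - 4
Before val := val + 3*val: 14*pos >= 1 && 2*mem[2*pos + 6] > 2*pos - 4
The weakest precondition is 14*pos >= 1 && 2*mem[2*pos + 6] > 2*pos - 4.
Check whether 2*mem[10] > 0 && pos == 3 implies it.
Countermodel: at the initial state mem = {[10] = 1, [12] = 0, elsewhere 0}, pos = 3, the precondition holds but the weakest precondition fails.
Answer: invalid


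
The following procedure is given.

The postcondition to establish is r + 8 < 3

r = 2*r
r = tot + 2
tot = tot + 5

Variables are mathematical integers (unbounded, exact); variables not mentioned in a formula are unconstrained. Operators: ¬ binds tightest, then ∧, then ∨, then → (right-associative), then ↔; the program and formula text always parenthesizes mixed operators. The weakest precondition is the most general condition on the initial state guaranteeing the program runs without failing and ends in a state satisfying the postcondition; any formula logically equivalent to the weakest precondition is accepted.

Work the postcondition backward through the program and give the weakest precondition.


Working backward. After the program, the postcondition r + 8 < 3 must hold; in canonical form it is r < -5.
Before tot := tot + 5: r < -5
Before r := tot + 2: tot < -7
Before r := 2*r: tot < -7
Answer: WP = tot < -7


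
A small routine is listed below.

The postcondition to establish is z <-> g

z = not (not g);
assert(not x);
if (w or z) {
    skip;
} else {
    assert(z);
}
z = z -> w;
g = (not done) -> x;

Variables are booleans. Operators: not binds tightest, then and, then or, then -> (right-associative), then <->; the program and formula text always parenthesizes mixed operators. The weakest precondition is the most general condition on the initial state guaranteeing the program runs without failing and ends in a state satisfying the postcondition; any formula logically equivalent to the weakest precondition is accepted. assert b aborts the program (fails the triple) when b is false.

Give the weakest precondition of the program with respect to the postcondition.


Working backward. After the program, z <-> g must hold.
Before g := (not done) -> x: z <-> ((not done) -> x)
Before z := z -> w: (z -> w) <-> ((not done) -> x)
Then branch requires (z -> w) <-> ((not done) -> x); else branch requires z and ((z -> w) <-> ((not done) -> x)).
Before the if: ((w or z) -> ((z -> w) <-> ((not done) -> x))) and ((not (w or z)) -> (z and ((z -> w) <-> ((not done) -> x))))
Before assert not x: (not x) and ((w or z) -> ((z -> w) <-> ((not done) -> x))) and ((not (w or z)) -> (z and ((z -> w) <-> ((not done) -> x))))
Before z := not (not g): (not x) and ((w or g) -> ((g -> w) <-> ((not done) -> x))) and ((not (w or g)) -> (g and ((g -> w) <-> ((not done) -> x))))
Answer: WP = (not x) and ((w or g) -> ((g -> w) <-> ((not done) -> x))) and ((not (w or g)) -> (g and ((g -> w) <-> ((not done) -> x))))


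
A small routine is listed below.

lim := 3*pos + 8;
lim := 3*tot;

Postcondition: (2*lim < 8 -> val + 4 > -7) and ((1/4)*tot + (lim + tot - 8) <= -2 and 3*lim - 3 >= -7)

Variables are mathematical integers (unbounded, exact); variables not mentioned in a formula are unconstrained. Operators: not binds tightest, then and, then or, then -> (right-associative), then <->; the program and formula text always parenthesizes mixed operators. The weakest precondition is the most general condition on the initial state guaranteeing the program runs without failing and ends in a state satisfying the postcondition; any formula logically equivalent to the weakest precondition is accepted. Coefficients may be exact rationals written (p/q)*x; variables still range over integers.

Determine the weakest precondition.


Working backward. After the program, the postcondition (2*lim < 8 -> val + 4 > -7) and ((1/4)*tot + (lim + tot - 8) <= -2 and 3*lim - 3 >= -7) must hold; in canonical form it is (2*lim < 8 -> val > -11) and lim + (5/4)*tot <= 6 and 3*lim >= -4.
Before lim := 3*tot: (6*tot < 8 -> val > -11) and (17/4)*tot <= 6 and 9*tot >= -4
Before lim := 3*pos + 8: (6*tot < 8 -> val > -11) and (17/4)*tot <= 6 and 9*tot >= -4
Answer: WP = (6*tot < 8 -> val > -11) and (17/4)*tot <= 6 and 9*tot >= -4


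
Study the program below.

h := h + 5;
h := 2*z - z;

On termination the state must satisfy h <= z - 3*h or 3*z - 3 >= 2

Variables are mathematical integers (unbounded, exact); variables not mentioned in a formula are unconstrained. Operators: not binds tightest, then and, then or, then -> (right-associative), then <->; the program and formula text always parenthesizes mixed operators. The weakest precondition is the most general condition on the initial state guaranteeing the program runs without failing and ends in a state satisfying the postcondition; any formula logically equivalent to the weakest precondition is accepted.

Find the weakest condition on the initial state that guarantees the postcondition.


Working backward. After the program, the postcondition h <= z - 3*h or 3*z - 3 >= 2 must hold; in canonical form it is 4*h <= z or 3*z >= 5.
Before h := 2*z - z: 3*z <= 0 or 3*z >= 5
Before h := h + 5: 3*z <= 0 or 3*z >= 5
Answer: WP = 3*z <= 0 or 3*z >= 5


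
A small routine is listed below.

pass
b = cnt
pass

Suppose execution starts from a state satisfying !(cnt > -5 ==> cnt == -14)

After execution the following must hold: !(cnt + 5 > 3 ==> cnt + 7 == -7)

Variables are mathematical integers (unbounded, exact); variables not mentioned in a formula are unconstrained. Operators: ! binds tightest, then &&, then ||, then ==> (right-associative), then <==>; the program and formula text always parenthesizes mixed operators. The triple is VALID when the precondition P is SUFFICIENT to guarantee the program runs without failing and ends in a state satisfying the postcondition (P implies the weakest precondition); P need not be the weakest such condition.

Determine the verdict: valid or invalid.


Working backward. After the program, the postcondition !(cnt + 5 > 3 ==> cnt + 7 == -7) must hold; in canonical form it is !(cnt > -2 ==> cnt == -14).
Before skip: !(cnt > -2 ==> cnt == -14)
Before b := cnt: !(cnt > -2 ==> cnt == -14)
Before skip: !(cnt > -2 ==> cnt == -14)
The weakest precondition is !(cnt > -2 ==> cnt == -14).
Check whether !(cnt > -5 ==> cnt == -14) implies it.
Countermodel: at the initial state cnt = -4, the precondition holds but the weakest precondition fails.
Answer: invalid


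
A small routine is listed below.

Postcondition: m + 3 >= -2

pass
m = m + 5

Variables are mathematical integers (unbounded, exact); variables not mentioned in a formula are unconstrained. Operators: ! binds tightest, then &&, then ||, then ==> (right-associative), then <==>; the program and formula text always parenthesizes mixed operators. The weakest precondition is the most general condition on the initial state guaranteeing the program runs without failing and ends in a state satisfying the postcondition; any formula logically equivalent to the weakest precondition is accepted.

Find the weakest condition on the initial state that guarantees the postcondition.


Working backward. After the program, the postcondition m + 3 >= -2 must hold; in canonical form it is m >= -5.
Before m := m + 5: m >= -10
Before skip: m >= -10
Answer: WP = m >= -10


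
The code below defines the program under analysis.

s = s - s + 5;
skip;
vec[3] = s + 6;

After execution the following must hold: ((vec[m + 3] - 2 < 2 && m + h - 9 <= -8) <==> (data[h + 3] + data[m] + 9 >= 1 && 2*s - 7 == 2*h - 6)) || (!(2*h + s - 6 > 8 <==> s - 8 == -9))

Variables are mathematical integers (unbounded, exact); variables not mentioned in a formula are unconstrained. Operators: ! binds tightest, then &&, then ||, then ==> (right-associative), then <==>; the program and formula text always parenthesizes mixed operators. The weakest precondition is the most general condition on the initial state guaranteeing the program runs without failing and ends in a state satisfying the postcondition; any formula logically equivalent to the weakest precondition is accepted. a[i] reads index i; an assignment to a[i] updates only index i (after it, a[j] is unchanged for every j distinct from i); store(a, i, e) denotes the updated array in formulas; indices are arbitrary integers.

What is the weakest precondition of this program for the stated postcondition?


Working backward. After the program, the postcondition ((vec[m + 3] - 2 < 2 && m + h - 9 <= -8) <==> (data[h + 3] + data[m] + 9 >= 1 && 2*s - 7 == 2*h - 6)) || (!(2*h + s - 6 > 8 <==> s - 8 == -9)) must hold; in canonical form it is ((vec[m + 3] < 4 && h + m <= 1) <==> (data[h + 3] + data[m] >= -8 && 2*s == 2*h + 1)) || (!(2*h + s > 14 <==> s == -1)).
Before vec[3] := s + 6: ((store(vec, 3, s + 6)[m + 3] < 4 && h + m <= 1) <==> (data[h + 3] + data[m] >= -8 && 2*s == 2*h + 1)) || (!(2*h + s > 14 <==> s == -1))
Before skip: ((store(vec, 3, s + 6)[m + 3] < 4 && h + m <= 1) <==> (data[h + 3] + data[m] >= -8 && 2*s == 2*h + 1)) || (!(2*h + s > 14 <==> s == -1))
Before s := s - s + 5: ((store(vec, 3, 11)[m + 3] < 4 && h + m <= 1) <==> (data[h + 3] + data[m] >= -8 && 2*h == 9)) || 2*h > 9
Answer: WP = ((store(vec, 3, 11)[m + 3] < 4 && h + m <= 1) <==> (data[h + 3] + data[m] >= -8 && 2*h == 9)) || 2*h > 9
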